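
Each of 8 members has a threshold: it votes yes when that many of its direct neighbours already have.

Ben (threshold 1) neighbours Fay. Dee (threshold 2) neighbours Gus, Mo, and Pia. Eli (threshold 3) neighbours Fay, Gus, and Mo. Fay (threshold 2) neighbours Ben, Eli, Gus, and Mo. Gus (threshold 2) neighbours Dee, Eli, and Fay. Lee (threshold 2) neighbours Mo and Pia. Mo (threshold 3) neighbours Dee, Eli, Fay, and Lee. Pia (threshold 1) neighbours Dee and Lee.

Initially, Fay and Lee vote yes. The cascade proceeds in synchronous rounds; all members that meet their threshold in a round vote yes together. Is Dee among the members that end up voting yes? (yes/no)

Round 1 — Fay, Lee vote yes (initial).
Round 2 — checking thresholds:
  Ben: 1 of 1 neighbours ≥ 1, votes yes.
  Eli: 1 of 3 neighbours < 3, holds.
  Gus: 1 of 3 neighbours < 2, holds.
  Mo: 2 of 4 neighbours < 3, holds.
  Pia: 1 of 2 neighbours ≥ 1, votes yes.
Round 3 — no new yes votes; cascade stops.

no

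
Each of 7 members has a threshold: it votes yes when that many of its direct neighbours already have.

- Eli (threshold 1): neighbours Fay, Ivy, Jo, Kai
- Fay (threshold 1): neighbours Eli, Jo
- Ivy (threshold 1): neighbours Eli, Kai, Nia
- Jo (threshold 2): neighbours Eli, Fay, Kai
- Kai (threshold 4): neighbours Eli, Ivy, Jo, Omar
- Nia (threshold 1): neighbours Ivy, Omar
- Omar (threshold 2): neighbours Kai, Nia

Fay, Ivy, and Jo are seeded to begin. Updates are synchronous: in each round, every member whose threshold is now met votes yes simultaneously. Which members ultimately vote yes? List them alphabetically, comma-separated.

Round 1 — Fay, Ivy, Jo vote yes (initial).
Round 2 — checking thresholds:
  Eli: 3 of 4 neighbours ≥ 1, votes yes.
  Kai: 2 of 4 neighbours < 4, holds.
  Nia: 1 of 2 neighbours ≥ 1, votes yes.
Round 3 — no new yes votes; cascade stops.

Eli, Fay, Ivy, Jo, Nia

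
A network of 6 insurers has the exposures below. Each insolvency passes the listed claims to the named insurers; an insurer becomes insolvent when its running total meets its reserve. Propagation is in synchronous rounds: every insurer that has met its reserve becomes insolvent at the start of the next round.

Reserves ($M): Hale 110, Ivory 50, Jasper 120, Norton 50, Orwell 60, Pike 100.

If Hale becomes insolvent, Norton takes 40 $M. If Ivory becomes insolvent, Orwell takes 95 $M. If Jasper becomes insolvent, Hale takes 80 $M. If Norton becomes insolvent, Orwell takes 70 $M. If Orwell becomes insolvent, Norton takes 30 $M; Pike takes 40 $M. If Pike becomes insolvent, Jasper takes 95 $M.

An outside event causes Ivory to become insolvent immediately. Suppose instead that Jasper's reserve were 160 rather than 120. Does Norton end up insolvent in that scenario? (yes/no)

no

With Jasper's reserve at 160:
Round 1 — Ivory becomes insolvent (initial).
  Orwell: +95 → 95 ≥ 60
Round 2 — Orwell becomes insolvent.
  Norton: +30 → 30 < 50
  Pike: +40 → 40 < 100
No further insolvencies.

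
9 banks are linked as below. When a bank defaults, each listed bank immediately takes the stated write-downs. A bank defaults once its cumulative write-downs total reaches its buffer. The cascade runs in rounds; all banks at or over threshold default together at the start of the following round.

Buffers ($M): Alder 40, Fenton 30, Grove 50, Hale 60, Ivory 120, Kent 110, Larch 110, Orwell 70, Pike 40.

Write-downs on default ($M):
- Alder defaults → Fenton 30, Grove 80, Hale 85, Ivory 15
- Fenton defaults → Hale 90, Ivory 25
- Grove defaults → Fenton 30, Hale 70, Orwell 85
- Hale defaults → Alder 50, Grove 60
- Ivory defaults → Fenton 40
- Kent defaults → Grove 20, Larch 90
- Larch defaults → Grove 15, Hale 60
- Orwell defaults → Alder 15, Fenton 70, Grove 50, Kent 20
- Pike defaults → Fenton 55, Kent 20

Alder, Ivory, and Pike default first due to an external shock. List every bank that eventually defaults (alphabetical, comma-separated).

Round 1 — Alder, Ivory, Pike default (initial).
  Fenton: +30+40+55 → 125 ≥ 30
  Grove: +80 → 80 ≥ 50
  Hale: +85 → 85 ≥ 60
  Kent: +20 → 20 < 110
Round 2 — Fenton, Grove, Hale default.
  Orwell: +85 → 85 ≥ 70
Round 3 — Orwell defaults.
  Kent: +20 → 40 < 110
No further defaults.

Alder, Fenton, Grove, Hale, Ivory, Orwell, Pike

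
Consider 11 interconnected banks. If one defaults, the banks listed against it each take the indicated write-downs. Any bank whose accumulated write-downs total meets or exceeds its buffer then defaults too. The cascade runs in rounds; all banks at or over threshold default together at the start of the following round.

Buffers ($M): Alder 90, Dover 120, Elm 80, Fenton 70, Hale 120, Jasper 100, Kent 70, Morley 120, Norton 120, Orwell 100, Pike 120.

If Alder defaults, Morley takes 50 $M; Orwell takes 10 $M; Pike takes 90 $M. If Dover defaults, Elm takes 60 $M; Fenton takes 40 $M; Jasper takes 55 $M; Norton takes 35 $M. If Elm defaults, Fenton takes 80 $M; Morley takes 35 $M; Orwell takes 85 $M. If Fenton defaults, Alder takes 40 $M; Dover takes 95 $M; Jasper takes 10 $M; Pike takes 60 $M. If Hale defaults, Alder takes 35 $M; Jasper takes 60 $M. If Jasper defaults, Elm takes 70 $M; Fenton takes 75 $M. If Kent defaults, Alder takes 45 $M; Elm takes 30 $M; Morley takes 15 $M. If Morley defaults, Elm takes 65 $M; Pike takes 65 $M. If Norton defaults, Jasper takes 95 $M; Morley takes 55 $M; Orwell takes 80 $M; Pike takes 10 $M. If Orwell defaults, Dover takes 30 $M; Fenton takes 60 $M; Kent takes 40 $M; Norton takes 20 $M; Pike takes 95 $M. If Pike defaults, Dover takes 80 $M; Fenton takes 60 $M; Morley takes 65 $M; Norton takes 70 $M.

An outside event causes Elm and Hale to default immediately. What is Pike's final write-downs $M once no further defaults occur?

60

Round 1 — Elm, Hale default (initial).
  Alder: +35 → 35 < 90
  Fenton: +80 → 80 ≥ 70
  Jasper: +60 → 60 < 100
  Morley: +35 → 35 < 120
  Orwell: +85 → 85 < 100
Round 2 — Fenton defaults.
  Alder: +40 → 75 < 90
  Dover: +95 → 95 < 120
  Jasper: +10 → 70 < 100
  Pike: +60 → 60 < 120
No further defaults.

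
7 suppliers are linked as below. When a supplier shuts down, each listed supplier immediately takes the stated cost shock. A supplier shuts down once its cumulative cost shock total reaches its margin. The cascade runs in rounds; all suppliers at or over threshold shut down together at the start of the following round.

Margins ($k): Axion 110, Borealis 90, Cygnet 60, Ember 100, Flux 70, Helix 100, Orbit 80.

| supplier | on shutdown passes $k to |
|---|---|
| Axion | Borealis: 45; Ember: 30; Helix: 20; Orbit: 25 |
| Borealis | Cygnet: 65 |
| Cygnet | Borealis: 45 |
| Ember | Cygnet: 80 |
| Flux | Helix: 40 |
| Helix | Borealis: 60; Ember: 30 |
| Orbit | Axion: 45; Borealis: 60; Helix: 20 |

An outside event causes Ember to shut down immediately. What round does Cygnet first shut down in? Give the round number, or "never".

2

Round 1 — Ember shuts down (initial).
  Cygnet: +80 → 80 ≥ 60
Round 2 — Cygnet shuts down.
  Borealis: +45 → 45 < 90
No further shutdowns.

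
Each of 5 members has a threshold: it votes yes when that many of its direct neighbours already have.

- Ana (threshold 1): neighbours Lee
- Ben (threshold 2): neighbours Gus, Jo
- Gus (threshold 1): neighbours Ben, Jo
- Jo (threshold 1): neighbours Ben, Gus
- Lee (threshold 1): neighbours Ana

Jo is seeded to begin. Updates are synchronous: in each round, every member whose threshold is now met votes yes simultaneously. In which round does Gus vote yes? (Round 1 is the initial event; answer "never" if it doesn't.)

Round 1 — Jo votes yes (initial).
Round 2 — checking thresholds:
  Ben: 1 of 2 neighbours < 2, not yet.
  Gus: 1 of 2 neighbours ≥ 1, votes yes.
Round 3 — checking thresholds:
  Ben: 2 of 2 neighbours ≥ 2, votes yes.
Round 4 — no new yes votes; cascade stops.

2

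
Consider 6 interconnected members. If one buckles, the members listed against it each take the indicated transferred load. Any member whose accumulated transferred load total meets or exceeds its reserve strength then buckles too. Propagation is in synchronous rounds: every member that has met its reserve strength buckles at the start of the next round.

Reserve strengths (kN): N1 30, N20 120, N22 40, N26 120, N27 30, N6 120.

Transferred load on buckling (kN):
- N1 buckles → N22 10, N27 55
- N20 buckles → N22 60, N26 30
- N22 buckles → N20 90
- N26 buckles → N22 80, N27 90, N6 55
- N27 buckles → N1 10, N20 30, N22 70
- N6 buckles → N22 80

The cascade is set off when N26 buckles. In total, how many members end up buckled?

4

Round 1 — N26 buckles (initial).
  N22: +80 → 80 ≥ 40
  N27: +90 → 90 ≥ 30
  N6: +55 → 55 < 120
Round 2 — N22, N27 buckle.
  N1: +10 → 10 < 30
  N20: +90+30 → 120 ≥ 120
Round 3 — N20 buckles.
No further bucklings.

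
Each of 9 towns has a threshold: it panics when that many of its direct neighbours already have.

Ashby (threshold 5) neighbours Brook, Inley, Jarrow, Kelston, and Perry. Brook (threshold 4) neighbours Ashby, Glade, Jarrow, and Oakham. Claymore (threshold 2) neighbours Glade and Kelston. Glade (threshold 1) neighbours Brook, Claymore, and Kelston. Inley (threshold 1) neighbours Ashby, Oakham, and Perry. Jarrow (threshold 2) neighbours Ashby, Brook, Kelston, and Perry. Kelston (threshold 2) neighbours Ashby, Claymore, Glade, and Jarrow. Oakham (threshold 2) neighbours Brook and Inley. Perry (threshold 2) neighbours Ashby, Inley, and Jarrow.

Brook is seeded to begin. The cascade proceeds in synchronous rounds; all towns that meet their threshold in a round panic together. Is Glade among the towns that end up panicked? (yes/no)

yes

Round 1 — Brook panics (initial).
Round 2 — checking thresholds:
  Ashby: 1 of 5 neighbours < 5, not yet.
  Glade: 1 of 3 neighbours ≥ 1, panics.
  Jarrow: 1 of 4 neighbours < 2, not yet.
  Oakham: 1 of 2 neighbours < 2, not yet.
Round 3 — no new panics; cascade stops.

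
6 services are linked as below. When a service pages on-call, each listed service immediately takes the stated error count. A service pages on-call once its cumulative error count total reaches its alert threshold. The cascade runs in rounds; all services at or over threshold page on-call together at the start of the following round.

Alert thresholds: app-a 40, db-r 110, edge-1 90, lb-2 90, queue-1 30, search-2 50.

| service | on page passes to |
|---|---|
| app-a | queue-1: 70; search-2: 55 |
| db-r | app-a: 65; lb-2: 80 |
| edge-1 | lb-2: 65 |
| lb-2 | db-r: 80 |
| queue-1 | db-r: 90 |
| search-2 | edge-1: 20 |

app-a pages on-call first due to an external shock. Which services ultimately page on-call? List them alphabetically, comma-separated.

app-a, queue-1, search-2

Round 1 — app-a pages on-call (initial).
  queue-1: +70 → 70 ≥ 30
  search-2: +55 → 55 ≥ 50
Round 2 — queue-1, search-2 page on-call.
  db-r: +90 → 90 < 110
  edge-1: +20 → 20 < 90
No further pages.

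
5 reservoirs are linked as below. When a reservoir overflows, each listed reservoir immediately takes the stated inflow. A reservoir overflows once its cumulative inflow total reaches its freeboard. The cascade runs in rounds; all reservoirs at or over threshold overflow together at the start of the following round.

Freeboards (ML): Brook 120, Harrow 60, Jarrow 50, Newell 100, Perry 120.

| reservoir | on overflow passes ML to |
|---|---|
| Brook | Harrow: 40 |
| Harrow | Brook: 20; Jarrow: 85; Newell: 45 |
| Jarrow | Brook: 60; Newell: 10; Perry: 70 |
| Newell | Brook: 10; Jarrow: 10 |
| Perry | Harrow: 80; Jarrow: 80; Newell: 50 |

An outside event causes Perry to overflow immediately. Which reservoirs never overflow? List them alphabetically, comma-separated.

Round 1 — Perry overflows (initial).
  Harrow: +80 → 80 ≥ 60
  Jarrow: +80 → 80 ≥ 50
  Newell: +50 → 50 < 100
Round 2 — Harrow, Jarrow overflow.
  Brook: +20+60 → 80 < 120
  Newell: +45+10 → 105 ≥ 100
Round 3 — Newell overflows.
  Brook: +10 → 90 < 120
No further overflows.

Brook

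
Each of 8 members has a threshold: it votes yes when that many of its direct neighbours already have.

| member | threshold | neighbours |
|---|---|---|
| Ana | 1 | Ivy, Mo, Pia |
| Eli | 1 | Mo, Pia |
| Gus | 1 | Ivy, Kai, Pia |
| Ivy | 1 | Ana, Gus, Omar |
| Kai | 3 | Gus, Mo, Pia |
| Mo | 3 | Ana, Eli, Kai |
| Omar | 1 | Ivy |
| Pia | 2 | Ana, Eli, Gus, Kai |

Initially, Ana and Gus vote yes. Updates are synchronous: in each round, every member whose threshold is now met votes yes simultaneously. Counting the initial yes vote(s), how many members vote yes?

6

Round 1 — Ana, Gus vote yes (initial).
Round 2 — checking thresholds:
  Ivy: 2 of 3 neighbours ≥ 1, votes yes.
  Kai: 1 of 3 neighbours < 3, not yet.
  Mo: 1 of 3 neighbours < 3, not yet.
  Pia: 2 of 4 neighbours ≥ 2, votes yes.
Round 3 — checking thresholds:
  Eli: 1 of 2 neighbours ≥ 1, votes yes.
  Kai: 2 of 3 neighbours < 3, not yet.
  Mo: 1 of 3 neighbours < 3, not yet.
  Omar: 1 of 1 neighbours ≥ 1, votes yes.
Round 4 — no new yes votes; cascade stops.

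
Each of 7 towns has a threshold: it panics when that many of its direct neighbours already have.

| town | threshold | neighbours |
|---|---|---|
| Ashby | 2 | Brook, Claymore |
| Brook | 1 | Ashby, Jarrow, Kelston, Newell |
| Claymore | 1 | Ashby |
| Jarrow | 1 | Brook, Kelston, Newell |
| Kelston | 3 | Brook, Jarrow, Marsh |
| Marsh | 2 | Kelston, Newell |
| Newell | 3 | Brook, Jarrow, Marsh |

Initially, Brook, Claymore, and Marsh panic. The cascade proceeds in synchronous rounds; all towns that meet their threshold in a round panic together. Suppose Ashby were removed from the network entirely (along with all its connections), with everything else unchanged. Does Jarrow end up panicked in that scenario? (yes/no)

yes

With Ashby removed:
Round 1 — Brook, Claymore, Marsh panic (initial).
Round 2 — checking thresholds:
  Jarrow: 1 of 3 neighbours ≥ 1, panics.
  Kelston: 2 of 3 neighbours < 3, below threshold.
  Newell: 2 of 3 neighbours < 3, below threshold.
Round 3 — checking thresholds:
  Kelston: 3 of 3 neighbours ≥ 3, panics.
  Newell: 3 of 3 neighbours ≥ 3, panics.
Round 4 — no new panics; cascade stops.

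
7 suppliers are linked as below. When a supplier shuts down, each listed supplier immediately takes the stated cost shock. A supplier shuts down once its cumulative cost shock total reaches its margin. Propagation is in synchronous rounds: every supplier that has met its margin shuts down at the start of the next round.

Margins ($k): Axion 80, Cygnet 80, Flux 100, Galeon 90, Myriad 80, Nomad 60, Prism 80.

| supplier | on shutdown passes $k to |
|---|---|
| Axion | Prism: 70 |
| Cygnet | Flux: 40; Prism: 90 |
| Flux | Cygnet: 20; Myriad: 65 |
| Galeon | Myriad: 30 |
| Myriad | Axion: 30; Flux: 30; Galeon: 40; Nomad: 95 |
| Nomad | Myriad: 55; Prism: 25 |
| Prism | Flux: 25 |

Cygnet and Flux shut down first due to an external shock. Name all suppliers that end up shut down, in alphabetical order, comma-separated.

Cygnet, Flux, Prism

Round 1 — Cygnet, Flux shut down (initial).
  Myriad: +65 → 65 < 80
  Prism: +90 → 90 ≥ 80
Round 2 — Prism shuts down.
No further shutdowns.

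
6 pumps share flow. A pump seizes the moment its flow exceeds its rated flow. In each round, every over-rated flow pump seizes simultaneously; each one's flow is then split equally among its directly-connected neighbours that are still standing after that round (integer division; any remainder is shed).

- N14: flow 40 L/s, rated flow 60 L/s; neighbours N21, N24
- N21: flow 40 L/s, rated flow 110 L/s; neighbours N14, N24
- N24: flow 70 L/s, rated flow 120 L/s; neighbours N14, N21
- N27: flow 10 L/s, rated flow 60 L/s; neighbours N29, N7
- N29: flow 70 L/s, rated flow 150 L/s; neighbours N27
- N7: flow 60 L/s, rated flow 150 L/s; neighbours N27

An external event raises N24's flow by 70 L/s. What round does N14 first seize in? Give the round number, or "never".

2

Round 1 — N24 at 140 > 120. N24 seizes.
  N24 sheds 140 L/s to N14, N21: 70 each.
    N14: 40+70 = 110 > 60
    N21: 40+70 = 110 ≤ 110
Round 2 — N14 seizes.
  N14 sheds 110 L/s to N21: 110 each.
    N21: 110+110 = 220 > 110
Round 3 — N21 seizes.
  N21 sheds 220 L/s: no online neighbours, lost.
No further seizures.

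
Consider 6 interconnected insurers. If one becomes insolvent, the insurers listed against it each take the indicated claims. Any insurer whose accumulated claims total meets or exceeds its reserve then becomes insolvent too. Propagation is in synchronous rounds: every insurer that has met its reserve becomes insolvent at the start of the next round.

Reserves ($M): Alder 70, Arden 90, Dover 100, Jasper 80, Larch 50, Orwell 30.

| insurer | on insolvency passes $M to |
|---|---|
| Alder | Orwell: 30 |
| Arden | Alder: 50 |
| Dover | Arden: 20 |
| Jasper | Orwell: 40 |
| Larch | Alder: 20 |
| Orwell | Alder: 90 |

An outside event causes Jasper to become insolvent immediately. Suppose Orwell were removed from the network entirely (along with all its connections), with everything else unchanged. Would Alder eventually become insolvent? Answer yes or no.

no

With Orwell removed:
Round 1 — Jasper becomes insolvent (initial).
No further insolvencies.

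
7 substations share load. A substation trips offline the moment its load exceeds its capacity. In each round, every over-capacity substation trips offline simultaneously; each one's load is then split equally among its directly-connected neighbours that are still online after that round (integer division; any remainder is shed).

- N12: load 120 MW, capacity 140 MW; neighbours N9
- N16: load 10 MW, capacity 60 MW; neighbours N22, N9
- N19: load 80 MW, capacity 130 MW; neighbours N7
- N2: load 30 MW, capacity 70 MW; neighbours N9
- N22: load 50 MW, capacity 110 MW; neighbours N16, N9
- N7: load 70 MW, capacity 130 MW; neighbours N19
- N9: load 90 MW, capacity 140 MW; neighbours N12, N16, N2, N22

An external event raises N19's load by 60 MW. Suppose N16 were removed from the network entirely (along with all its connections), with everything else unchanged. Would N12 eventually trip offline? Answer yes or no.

With N16 removed:
Round 1 — N19 at 140 > 130. N19 trips offline.
  N19 sheds 140 MW to N7: 140 each.
    N7: 70+140 = 210 > 130
Round 2 — N7 trips offline.
  N7 sheds 210 MW: no online neighbours, lost.
No further trips.

no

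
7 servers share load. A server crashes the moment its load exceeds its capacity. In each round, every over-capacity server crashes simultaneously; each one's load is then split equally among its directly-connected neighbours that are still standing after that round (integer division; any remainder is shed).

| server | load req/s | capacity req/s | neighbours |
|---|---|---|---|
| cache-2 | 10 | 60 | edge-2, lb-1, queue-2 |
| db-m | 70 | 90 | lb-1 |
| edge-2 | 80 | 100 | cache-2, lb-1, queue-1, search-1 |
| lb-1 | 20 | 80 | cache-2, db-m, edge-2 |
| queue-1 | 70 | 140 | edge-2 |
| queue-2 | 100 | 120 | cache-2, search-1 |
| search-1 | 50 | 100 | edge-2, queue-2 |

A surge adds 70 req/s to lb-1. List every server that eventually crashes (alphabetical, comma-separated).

cache-2, db-m, edge-2, lb-1, queue-2, search-1

Round 1 — lb-1 at 90 > 80. lb-1 crashes.
  lb-1 sheds 90 req/s to cache-2, db-m, edge-2: 30 each.
    cache-2: 10+30 = 40 ≤ 60
    db-m: 70+30 = 100 > 90
    edge-2: 80+30 = 110 > 100
Round 2 — db-m, edge-2 crash.
  db-m sheds 100 req/s: no online neighbours, lost.
  edge-2 sheds 110 req/s to cache-2, queue-1, search-1: 36 each (2 lost).
    cache-2: 40+36 = 76 > 60
    queue-1: 70+36 = 106 ≤ 140
    search-1: 50+36 = 86 ≤ 100
Round 3 — cache-2 crashes.
  cache-2 sheds 76 req/s to queue-2: 76 each.
    queue-2: 100+76 = 176 > 120
Round 4 — queue-2 crashes.
  queue-2 sheds 176 req/s to search-1: 176 each.
    search-1: 86+176 = 262 > 100
Round 5 — search-1 crashes.
  search-1 sheds 262 req/s: no online neighbours, lost.
No further crashes.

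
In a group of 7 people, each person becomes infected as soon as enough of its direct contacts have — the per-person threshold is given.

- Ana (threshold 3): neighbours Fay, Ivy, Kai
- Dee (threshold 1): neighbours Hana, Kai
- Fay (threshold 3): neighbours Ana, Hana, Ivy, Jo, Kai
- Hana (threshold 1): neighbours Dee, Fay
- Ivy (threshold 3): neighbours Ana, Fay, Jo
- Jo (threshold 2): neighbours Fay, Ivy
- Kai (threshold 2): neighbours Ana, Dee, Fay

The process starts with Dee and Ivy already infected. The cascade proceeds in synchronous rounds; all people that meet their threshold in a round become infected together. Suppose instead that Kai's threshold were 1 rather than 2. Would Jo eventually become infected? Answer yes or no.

yes

With Kai's threshold at 1:
Round 1 — Dee, Ivy become infected (initial).
Round 2 — checking thresholds:
  Ana: 1 of 3 neighbours < 3, below threshold.
  Fay: 1 of 5 neighbours < 3, below threshold.
  Hana: 1 of 2 neighbours ≥ 1, becomes infected.
  Jo: 1 of 2 neighbours < 2, below threshold.
  Kai: 1 of 3 neighbours ≥ 1, becomes infected.
Round 3 — checking thresholds:
  Ana: 2 of 3 neighbours < 3, below threshold.
  Fay: 3 of 5 neighbours ≥ 3, becomes infected.
  Jo: 1 of 2 neighbours < 2, below threshold.
Round 4 — checking thresholds:
  Ana: 3 of 3 neighbours ≥ 3, becomes infected.
  Jo: 2 of 2 neighbours ≥ 2, becomes infected.
Round 5 — no new infections; cascade stops.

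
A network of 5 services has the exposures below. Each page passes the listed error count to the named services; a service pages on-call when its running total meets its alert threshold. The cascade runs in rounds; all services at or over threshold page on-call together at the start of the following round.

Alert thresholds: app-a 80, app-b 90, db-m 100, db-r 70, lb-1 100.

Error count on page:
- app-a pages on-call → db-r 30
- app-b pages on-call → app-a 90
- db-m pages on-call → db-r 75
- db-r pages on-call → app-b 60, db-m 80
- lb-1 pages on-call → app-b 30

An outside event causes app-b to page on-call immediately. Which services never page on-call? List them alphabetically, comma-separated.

db-m, db-r, lb-1

Round 1 — app-b pages on-call (initial).
  app-a: +90 → 90 ≥ 80
Round 2 — app-a pages on-call.
  db-r: +30 → 30 < 70
No further pages.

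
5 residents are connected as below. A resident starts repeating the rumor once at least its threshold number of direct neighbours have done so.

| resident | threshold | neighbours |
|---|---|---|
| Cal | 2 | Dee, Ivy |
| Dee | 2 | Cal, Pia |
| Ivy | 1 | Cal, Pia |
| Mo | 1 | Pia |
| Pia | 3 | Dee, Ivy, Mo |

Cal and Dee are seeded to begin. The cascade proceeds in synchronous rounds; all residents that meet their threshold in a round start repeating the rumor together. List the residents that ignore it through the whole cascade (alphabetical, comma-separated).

Mo, Pia

Round 1 — Cal, Dee start repeating the rumor (initial).
Round 2 — checking thresholds:
  Ivy: 1 of 2 neighbours ≥ 1, starts repeating the rumor.
  Pia: 1 of 3 neighbours < 3, below threshold.
Round 3 — no new spreads; cascade stops.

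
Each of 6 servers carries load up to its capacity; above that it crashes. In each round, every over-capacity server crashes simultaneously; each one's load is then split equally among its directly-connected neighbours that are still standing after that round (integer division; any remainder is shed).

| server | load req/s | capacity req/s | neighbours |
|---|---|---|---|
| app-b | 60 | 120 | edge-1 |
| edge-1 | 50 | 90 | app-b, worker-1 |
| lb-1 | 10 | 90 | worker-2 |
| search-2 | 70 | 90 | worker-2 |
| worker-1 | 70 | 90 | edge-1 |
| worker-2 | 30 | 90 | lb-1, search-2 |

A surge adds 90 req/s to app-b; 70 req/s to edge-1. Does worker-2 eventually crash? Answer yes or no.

no

Round 1 — app-b at 150 > 120; edge-1 at 120 > 90. app-b, edge-1 crash.
  app-b sheds 150 req/s: no online neighbours, lost.
  edge-1 sheds 120 req/s to worker-1: 120 each.
    worker-1: 70+120 = 190 > 90
Round 2 — worker-1 crashes.
  worker-1 sheds 190 req/s: no online neighbours, lost.
No further crashes.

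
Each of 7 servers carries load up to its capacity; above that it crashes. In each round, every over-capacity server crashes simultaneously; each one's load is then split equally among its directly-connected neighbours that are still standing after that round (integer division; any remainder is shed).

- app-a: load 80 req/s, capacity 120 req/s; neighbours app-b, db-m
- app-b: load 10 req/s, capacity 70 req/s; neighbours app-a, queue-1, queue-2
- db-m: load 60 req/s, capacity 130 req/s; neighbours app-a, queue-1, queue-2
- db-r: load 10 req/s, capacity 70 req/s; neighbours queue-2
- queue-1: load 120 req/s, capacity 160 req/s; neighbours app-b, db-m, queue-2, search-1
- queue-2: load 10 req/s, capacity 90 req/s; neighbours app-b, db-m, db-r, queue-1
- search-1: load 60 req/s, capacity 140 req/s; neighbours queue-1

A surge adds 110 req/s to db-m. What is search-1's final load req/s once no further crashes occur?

118

Round 1 — db-m at 170 > 130. db-m crashes.
  db-m sheds 170 req/s to app-a, queue-1, queue-2: 56 each (2 lost).
    app-a: 80+56 = 136 > 120
    queue-1: 120+56 = 176 > 160
    queue-2: 10+56 = 66 ≤ 90
Round 2 — app-a, queue-1 crash.
  app-a sheds 136 req/s to app-b: 136 each.
    app-b: 10+136 = 146 > 70
  queue-1 sheds 176 req/s to app-b, queue-2, search-1: 58 each (2 lost).
    app-b: 146+58 = 204 > 70
    queue-2: 66+58 = 124 > 90
    search-1: 60+58 = 118 ≤ 140
Round 3 — app-b, queue-2 crash.
  app-b sheds 204 req/s: no online neighbours, lost.
  queue-2 sheds 124 req/s to db-r: 124 each.
    db-r: 10+124 = 134 > 70
Round 4 — db-r crashes.
  db-r sheds 134 req/s: no online neighbours, lost.
No further crashes.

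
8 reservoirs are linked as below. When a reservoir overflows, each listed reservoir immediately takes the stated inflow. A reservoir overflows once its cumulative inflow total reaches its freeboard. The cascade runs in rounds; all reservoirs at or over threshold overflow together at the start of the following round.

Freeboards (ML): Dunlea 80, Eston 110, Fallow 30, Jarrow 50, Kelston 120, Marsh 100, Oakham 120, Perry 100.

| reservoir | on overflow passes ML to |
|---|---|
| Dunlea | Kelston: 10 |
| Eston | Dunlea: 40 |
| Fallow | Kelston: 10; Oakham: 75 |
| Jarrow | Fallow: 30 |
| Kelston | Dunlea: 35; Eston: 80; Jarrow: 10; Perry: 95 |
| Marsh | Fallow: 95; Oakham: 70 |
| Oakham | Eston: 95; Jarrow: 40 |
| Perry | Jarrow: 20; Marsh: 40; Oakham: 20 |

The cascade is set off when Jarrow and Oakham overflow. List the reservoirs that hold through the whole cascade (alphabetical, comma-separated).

Dunlea, Eston, Kelston, Marsh, Perry

Round 1 — Jarrow, Oakham overflow (initial).
  Eston: +95 → 95 < 110
  Fallow: +30 → 30 ≥ 30
Round 2 — Fallow overflows.
  Kelston: +10 → 10 < 120
No further overflows.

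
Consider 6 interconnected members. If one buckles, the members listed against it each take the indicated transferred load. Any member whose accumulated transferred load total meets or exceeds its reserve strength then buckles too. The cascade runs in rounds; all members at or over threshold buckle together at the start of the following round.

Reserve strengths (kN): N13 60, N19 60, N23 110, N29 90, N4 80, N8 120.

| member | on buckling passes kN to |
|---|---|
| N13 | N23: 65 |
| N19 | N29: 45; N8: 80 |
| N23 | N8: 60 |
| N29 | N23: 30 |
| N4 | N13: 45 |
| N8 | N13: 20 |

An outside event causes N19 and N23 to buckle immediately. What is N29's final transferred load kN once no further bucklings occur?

45

Round 1 — N19, N23 buckle (initial).
  N29: +45 → 45 < 90
  N8: +80+60 → 140 ≥ 120
Round 2 — N8 buckles.
  N13: +20 → 20 < 60
No further bucklings.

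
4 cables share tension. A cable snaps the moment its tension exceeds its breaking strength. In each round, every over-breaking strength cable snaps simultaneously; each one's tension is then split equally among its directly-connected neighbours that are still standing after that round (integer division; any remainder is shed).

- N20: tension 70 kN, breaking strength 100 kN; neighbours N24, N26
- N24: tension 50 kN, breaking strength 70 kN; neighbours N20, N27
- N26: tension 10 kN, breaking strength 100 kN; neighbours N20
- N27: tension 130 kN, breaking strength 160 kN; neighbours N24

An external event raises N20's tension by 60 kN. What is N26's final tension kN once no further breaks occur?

Round 1 — N20 at 130 > 100. N20 snaps.
  N20 sheds 130 kN to N24, N26: 65 each.
    N24: 50+65 = 115 > 70
    N26: 10+65 = 75 ≤ 100
Round 2 — N24 snaps.
  N24 sheds 115 kN to N27: 115 each.
    N27: 130+115 = 245 > 160
Round 3 — N27 snaps.
  N27 sheds 245 kN: no online neighbours, lost.
No further breaks.

75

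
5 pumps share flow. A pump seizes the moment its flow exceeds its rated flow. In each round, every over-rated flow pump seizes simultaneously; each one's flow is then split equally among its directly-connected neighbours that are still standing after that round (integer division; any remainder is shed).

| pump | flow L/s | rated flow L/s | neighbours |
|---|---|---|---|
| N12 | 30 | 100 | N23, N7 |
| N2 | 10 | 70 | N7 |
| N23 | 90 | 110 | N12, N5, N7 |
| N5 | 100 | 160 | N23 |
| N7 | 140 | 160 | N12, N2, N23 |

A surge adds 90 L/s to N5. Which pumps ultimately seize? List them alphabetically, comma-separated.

Round 1 — N5 at 190 > 160. N5 seizes.
  N5 sheds 190 L/s to N23: 190 each.
    N23: 90+190 = 280 > 110
Round 2 — N23 seizes.
  N23 sheds 280 L/s to N12, N7: 140 each.
    N12: 30+140 = 170 > 100
    N7: 140+140 = 280 > 160
Round 3 — N12, N7 seize.
  N12 sheds 170 L/s: no online neighbours, lost.
  N7 sheds 280 L/s to N2: 280 each.
    N2: 10+280 = 290 > 70
Round 4 — N2 seizes.
  N2 sheds 290 L/s: no online neighbours, lost.
No further seizures.

N12, N2, N23, N5, N7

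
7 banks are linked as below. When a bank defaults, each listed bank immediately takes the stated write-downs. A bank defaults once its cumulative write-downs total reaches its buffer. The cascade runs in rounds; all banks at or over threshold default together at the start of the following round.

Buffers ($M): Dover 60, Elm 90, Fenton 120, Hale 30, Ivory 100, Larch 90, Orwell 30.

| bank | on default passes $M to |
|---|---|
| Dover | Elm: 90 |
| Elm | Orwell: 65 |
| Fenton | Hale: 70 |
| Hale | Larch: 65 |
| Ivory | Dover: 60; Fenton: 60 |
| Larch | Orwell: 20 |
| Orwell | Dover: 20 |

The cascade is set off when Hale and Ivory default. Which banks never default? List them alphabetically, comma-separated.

Round 1 — Hale, Ivory default (initial).
  Dover: +60 → 60 ≥ 60
  Fenton: +60 → 60 < 120
  Larch: +65 → 65 < 90
Round 2 — Dover defaults.
  Elm: +90 → 90 ≥ 90
Round 3 — Elm defaults.
  Orwell: +65 → 65 ≥ 30
Round 4 — Orwell defaults.
No further defaults.

Fenton, Larch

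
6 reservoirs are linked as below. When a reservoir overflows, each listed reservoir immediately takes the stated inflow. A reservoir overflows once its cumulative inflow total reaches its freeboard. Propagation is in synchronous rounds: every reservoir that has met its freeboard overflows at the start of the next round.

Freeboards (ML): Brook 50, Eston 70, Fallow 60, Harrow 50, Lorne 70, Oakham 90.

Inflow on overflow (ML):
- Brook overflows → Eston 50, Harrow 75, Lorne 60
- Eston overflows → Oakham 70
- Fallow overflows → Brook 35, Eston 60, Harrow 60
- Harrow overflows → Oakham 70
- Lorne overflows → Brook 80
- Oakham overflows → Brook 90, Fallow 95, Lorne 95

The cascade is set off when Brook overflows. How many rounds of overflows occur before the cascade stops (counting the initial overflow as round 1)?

2

Round 1 — Brook overflows (initial).
  Eston: +50 → 50 < 70
  Harrow: +75 → 75 ≥ 50
  Lorne: +60 → 60 < 70
Round 2 — Harrow overflows.
  Oakham: +70 → 70 < 90
No further overflows.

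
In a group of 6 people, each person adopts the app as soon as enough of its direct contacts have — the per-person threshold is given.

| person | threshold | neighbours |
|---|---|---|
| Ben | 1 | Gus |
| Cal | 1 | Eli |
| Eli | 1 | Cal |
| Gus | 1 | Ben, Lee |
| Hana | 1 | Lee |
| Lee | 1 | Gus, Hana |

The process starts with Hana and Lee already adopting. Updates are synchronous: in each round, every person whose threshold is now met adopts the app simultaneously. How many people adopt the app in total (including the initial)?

4

Round 1 — Hana, Lee adopt the app (initial).
Round 2 — checking thresholds:
  Gus: 1 of 2 neighbours ≥ 1, adopts the app.
Round 3 — checking thresholds:
  Ben: 1 of 1 neighbours ≥ 1, adopts the app.
Round 4 — no new adoptions; cascade stops.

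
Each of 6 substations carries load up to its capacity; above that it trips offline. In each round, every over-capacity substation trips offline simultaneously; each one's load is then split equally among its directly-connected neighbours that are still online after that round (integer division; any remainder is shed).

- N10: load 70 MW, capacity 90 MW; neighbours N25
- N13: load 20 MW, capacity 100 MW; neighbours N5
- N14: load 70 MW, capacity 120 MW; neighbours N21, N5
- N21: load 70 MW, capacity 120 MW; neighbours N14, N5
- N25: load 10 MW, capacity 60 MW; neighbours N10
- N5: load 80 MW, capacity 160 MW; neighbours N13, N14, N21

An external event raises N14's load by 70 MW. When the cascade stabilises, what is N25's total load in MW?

10

Round 1 — N14 at 140 > 120. N14 trips offline.
  N14 sheds 140 MW to N21, N5: 70 each.
    N21: 70+70 = 140 > 120
    N5: 80+70 = 150 ≤ 160
Round 2 — N21 trips offline.
  N21 sheds 140 MW to N5: 140 each.
    N5: 150+140 = 290 > 160
Round 3 — N5 trips offline.
  N5 sheds 290 MW to N13: 290 each.
    N13: 20+290 = 310 > 100
Round 4 — N13 trips offline.
  N13 sheds 310 MW: no online neighbours, lost.
No further trips.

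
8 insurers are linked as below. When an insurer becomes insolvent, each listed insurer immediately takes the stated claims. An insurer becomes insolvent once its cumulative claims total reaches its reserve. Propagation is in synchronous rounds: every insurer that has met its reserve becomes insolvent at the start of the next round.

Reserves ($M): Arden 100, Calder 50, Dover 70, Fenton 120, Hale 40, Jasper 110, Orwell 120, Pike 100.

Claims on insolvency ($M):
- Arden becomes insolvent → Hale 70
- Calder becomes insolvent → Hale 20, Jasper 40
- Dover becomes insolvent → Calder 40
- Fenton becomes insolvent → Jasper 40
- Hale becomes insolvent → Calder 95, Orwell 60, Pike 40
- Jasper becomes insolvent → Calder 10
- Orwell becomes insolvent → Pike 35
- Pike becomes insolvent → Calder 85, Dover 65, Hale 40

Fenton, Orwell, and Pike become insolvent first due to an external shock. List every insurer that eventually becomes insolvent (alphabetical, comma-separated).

Calder, Fenton, Hale, Orwell, Pike

Round 1 — Fenton, Orwell, Pike become insolvent (initial).
  Calder: +85 → 85 ≥ 50
  Dover: +65 → 65 < 70
  Hale: +40 → 40 ≥ 40
  Jasper: +40 → 40 < 110
Round 2 — Calder, Hale become insolvent.
  Jasper: +40 → 80 < 110
No further insolvencies.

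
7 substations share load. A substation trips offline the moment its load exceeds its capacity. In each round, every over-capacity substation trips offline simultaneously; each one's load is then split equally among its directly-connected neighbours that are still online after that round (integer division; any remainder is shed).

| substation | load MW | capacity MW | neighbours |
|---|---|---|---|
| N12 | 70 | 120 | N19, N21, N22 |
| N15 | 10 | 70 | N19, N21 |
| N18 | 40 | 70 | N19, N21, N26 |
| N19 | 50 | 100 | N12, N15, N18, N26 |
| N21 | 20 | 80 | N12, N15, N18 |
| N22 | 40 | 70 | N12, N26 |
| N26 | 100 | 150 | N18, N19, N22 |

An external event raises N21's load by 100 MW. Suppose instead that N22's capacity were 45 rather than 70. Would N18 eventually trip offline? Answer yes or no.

yes

With N22's capacity at 45:
Round 1 — N21 at 120 > 80. N21 trips offline.
  N21 sheds 120 MW to N12, N15, N18: 40 each.
    N12: 70+40 = 110 ≤ 120
    N15: 10+40 = 50 ≤ 70
    N18: 40+40 = 80 > 70
Round 2 — N18 trips offline.
  N18 sheds 80 MW to N19, N26: 40 each.
    N19: 50+40 = 90 ≤ 100
    N26: 100+40 = 140 ≤ 150
No further trips.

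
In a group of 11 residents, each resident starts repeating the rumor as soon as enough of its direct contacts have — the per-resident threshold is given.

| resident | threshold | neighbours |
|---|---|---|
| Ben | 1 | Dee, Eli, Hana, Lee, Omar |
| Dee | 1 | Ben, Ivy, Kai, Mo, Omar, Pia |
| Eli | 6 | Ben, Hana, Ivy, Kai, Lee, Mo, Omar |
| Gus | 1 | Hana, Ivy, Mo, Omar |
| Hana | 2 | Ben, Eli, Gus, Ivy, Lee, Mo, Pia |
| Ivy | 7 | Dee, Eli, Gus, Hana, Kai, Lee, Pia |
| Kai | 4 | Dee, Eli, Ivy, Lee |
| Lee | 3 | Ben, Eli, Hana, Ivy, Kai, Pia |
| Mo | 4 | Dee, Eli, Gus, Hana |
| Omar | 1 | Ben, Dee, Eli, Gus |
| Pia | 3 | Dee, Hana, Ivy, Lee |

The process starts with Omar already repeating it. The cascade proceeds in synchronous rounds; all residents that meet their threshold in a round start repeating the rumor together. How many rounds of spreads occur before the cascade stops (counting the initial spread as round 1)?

Round 1 — Omar starts repeating the rumor (initial).
Round 2 — checking thresholds:
  Ben: 1 of 5 neighbours ≥ 1, starts repeating the rumor.
  Dee: 1 of 6 neighbours ≥ 1, starts repeating the rumor.
  Eli: 1 of 7 neighbours < 6, not yet.
  Gus: 1 of 4 neighbours ≥ 1, starts repeating the rumor.
Round 3 — checking thresholds:
  Eli: 2 of 7 neighbours < 6, not yet.
  Hana: 2 of 7 neighbours ≥ 2, starts repeating the rumor.
  Ivy: 2 of 7 neighbours < 7, not yet.
  Kai: 1 of 4 neighbours < 4, not yet.
  Lee: 1 of 6 neighbours < 3, not yet.
  Mo: 2 of 4 neighbours < 4, not yet.
  Pia: 1 of 4 neighbours < 3, not yet.
Round 4 — no new spreads; cascade stops.

3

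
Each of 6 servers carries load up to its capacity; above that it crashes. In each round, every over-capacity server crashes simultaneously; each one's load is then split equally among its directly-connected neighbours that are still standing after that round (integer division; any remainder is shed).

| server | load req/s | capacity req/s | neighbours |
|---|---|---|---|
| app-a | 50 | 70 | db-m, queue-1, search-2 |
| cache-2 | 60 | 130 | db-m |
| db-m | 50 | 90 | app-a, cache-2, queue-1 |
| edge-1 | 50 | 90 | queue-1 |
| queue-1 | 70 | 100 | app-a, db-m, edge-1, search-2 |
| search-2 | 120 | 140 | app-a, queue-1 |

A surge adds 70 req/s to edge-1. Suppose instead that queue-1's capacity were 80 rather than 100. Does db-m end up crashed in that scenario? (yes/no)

yes

With queue-1's capacity at 80:
Round 1 — edge-1 at 120 > 90. edge-1 crashes.
  edge-1 sheds 120 req/s to queue-1: 120 each.
    queue-1: 70+120 = 190 > 80
Round 2 — queue-1 crashes.
  queue-1 sheds 190 req/s to app-a, db-m, search-2: 63 each (1 lost).
    app-a: 50+63 = 113 > 70
    db-m: 50+63 = 113 > 90
    search-2: 120+63 = 183 > 140
Round 3 — app-a, db-m, search-2 crash.
  app-a sheds 113 req/s: no online neighbours, lost.
  db-m sheds 113 req/s to cache-2: 113 each.
    cache-2: 60+113 = 173 > 130
  search-2 sheds 183 req/s: no online neighbours, lost.
Round 4 — cache-2 crashes.
  cache-2 sheds 173 req/s: no online neighbours, lost.
No further crashes.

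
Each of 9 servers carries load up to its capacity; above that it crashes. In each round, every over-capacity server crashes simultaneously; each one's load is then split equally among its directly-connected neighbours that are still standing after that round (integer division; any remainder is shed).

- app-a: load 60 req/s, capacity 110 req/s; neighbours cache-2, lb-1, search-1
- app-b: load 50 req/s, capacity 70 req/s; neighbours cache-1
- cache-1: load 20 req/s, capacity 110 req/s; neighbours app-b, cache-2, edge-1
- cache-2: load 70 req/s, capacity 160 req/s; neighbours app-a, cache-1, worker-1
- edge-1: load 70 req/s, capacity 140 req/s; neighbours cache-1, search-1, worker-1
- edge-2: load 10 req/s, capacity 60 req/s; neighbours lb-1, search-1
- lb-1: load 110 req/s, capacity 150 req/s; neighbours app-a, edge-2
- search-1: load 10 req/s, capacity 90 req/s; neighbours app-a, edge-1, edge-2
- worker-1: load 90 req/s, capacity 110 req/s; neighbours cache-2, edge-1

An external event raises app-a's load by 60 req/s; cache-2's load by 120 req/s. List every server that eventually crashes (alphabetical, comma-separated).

app-a, app-b, cache-1, cache-2, edge-1, edge-2, lb-1, search-1, worker-1

Round 1 — app-a at 120 > 110; cache-2 at 190 > 160. app-a, cache-2 crash.
  app-a sheds 120 req/s to lb-1, search-1: 60 each.
    lb-1: 110+60 = 170 > 150
    search-1: 10+60 = 70 ≤ 90
  cache-2 sheds 190 req/s to cache-1, worker-1: 95 each.
    cache-1: 20+95 = 115 > 110
    worker-1: 90+95 = 185 > 110
Round 2 — cache-1, lb-1, worker-1 crash.
  cache-1 sheds 115 req/s to app-b, edge-1: 57 each (1 lost).
    app-b: 50+57 = 107 > 70
    edge-1: 70+57 = 127 ≤ 140
  lb-1 sheds 170 req/s to edge-2: 170 each.
    edge-2: 10+170 = 180 > 60
  worker-1 sheds 185 req/s to edge-1: 185 each.
    edge-1: 127+185 = 312 > 140
Round 3 — app-b, edge-1, edge-2 crash.
  app-b sheds 107 req/s: no online neighbours, lost.
  edge-1 sheds 312 req/s to search-1: 312 each.
    search-1: 70+312 = 382 > 90
  edge-2 sheds 180 req/s to search-1: 180 each.
    search-1: 382+180 = 562 > 90
Round 4 — search-1 crashes.
  search-1 sheds 562 req/s: no online neighbours, lost.
No further crashes.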